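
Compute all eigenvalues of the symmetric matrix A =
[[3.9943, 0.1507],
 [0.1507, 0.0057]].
sigma(A) ≈ {0, 4}

A is real symmetric, so its spectrum consists of real eigenvalues. Expanding the characteristic polynomial of the displayed matrix gives
  det(λ I - A) = p(λ) = λ^2 + (-4)λ + (0).
Solving p(λ) = 0 yields eigenvalues ≈ 0, 4. (A is shown rounded to 4 decimals, so these recover the underlying integer eigenvalues to within that precision.)
Verification: the trace of A = 4 equals the sum of eigenvalues 4, and det(A) ≈ 0.0001 matches the eigenvalue product 0.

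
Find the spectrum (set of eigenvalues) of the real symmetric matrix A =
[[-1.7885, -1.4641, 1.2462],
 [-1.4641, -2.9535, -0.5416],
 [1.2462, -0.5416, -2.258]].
sigma(A) ≈ {-4, -3, 0}

A is real symmetric, so its spectrum consists of real eigenvalues. Expanding the characteristic polynomial of the displayed matrix gives
  det(λ I - A) = p(λ) = λ^3 + (7)λ^2 + (12)λ + (0).
Solving p(λ) = 0 yields eigenvalues ≈ -4, -3, 0. (A is shown rounded to 4 decimals, so these recover the underlying integer eigenvalues to within that precision.)
Verification: the trace of A = -7 equals the sum of eigenvalues -7, and det(A) ≈ 0.0005 matches the eigenvalue product 0.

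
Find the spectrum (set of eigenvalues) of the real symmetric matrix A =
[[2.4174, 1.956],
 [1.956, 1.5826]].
sigma(A) ≈ {0, 4}

A is real symmetric, so its spectrum consists of real eigenvalues. Expanding the characteristic polynomial of the displayed matrix gives
  det(λ I - A) = p(λ) = λ^2 + (-4)λ + (0).
Solving p(λ) = 0 yields eigenvalues ≈ 0, 4. (A is shown rounded to 4 decimals, so these recover the underlying integer eigenvalues to within that precision.)
Verification: the trace of A = 4 equals the sum of eigenvalues 4, and det(A) ≈ -0.0002 matches the eigenvalue product 0.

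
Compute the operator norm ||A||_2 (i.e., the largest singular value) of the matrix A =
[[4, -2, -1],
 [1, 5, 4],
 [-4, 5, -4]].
||A||_2 ≈ 8.3813 (= sqrt(largest eigenvalue of A^T A))

||A||_2 = sigma_max(A) = sqrt(lambda_max(A^T A)). Form the symmetric matrix M = A^T A =
[[33, -23, 16],
 [-23, 54, 2],
 [16, 2, 33]].
Its characteristic polynomial (trace, sum of principal 2x2 minors, determinant of M give the coefficients) is
  p(λ) = det(λ I - M) = λ^3 - 120λ^2 + 3864λ - 25921.
No integer candidate from the rational root theorem (±divisors of 25921) is a root, so the roots are irrational. The cubic discriminant is Δ = 3269078757 > 0, so there are three distinct real roots. p(9) = -136 and p(10) = 1719 have opposite signs, so a root lies in (9, 10); Newton's method refines it to λ ≈ 9.0701. p(40) = 639 and p(41) = -296 have opposite signs, so a root lies in (40, 41); Newton's method refines it to λ ≈ 40.683. p(70) = -441 and p(71) = 1414 have opposite signs, so a root lies in (70, 71); Newton's method refines it to λ ≈ 70.2469. Check (Vieta): the three roots sum to 120, matching tr M = 120.
So the eigenvalues of A^T A are ≈ 9.0701, 40.683, 70.2469 (all ≥ 0, as they must be for A^T A). The largest is λ_max ≈ 70.2469, hence ||A||_2 = sqrt(λ_max) ≈ 8.3813.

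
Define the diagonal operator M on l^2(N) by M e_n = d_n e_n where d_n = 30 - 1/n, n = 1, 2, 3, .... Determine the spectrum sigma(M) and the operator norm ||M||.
sigma(M) = {30 - 1/n : n ≥ 1} ∪ {30}; ||M|| = 30

A bounded diagonal operator on l^2 with diagonal entries d_n has spectrum equal to the closure of {d_n : n ≥ 1}: every d_n is an eigenvalue (with eigenvector e_n), so {d_n} ⊂ sigma(M); the spectrum is closed, so its closure is too; and for lambda not in the closure, (M - lambda I) has bounded inverse (the diagonal entries 1/(d_n - lambda) are bounded). For our sequence d_n = 30 - 1/n, n = 1, 2, 3, ...:
  - {d_n} = {30 - 1/n : n ≥ 1}; the only limit point is 30
  - closure = {30 - 1/n : n ≥ 1} ∪ {30}
For the norm: a diagonal operator has ||M|| = sup_n |d_n|. Here d_n = 30 - 1/n increases monotonically from d_1 = 29 toward 30, with all terms in [29, 30); so sup_n |d_n| = 30 (the supremum is the limit, not attained). So ||M|| = 30.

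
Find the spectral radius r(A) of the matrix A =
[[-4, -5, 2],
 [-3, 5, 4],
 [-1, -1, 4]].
r(A) ≈ 5.6841

The eigenvalues of A are the roots of its characteristic polynomial. With M = A (coefficients from the trace, the sum of principal 2x2 minors, and det A):
  p(λ) = det(λ I - M) = λ^3 - 5λ^2 - 25λ + 120.
No integer candidate from the rational root theorem (±divisors of 120) is a root, so the roots are irrational. The cubic discriminant is Δ = 19325 > 0, so there are three distinct real roots. p(-5) = -5 and p(-4) = 76 have opposite signs, so a root lies in (-5, -4); Newton's method refines it to λ ≈ -4.9495. p(4) = 4 and p(5) = -5 have opposite signs, so a root lies in (4, 5); Newton's method refines it to λ ≈ 4.2654. p(5) = -5 and p(6) = 6 have opposite signs, so a root lies in (5, 6); Newton's method refines it to λ ≈ 5.6841. Check (Vieta): the three roots sum to 5, matching tr M = 5.
Thus the eigenvalues (to 4 decimals) are -4.9495 (modulus 4.9495); 4.2654 (modulus 4.2654); 5.6841 (modulus 5.6841). The spectral radius is the largest modulus: r(A) ≈ 5.6841. (Cross-check: r(A) ≤ ||A||_2 ≈ 7.4662; equality holds whenever A is normal, though it can also hold for some non-normal A.)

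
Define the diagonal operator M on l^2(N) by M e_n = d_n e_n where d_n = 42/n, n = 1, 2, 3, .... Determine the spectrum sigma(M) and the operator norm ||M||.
sigma(M) = {42/n : n ≥ 1} ∪ {0}; ||M|| = 42

A bounded diagonal operator on l^2 with diagonal entries d_n has spectrum equal to the closure of {d_n : n ≥ 1}: every d_n is an eigenvalue (with eigenvector e_n), so {d_n} ⊂ sigma(M); the spectrum is closed, so its closure is too; and for lambda not in the closure, (M - lambda I) has bounded inverse (the diagonal entries 1/(d_n - lambda) are bounded). For our sequence d_n = 42/n, n = 1, 2, 3, ...:
  - {d_n} = {42/n : n ≥ 1}; the only limit point is 0
  - closure = {42/n : n ≥ 1} ∪ {0}
For the norm: a diagonal operator has ||M|| = sup_n |d_n|. Here d_n = 42/n is positive and decreasing, so sup_n |d_n| = d_1 = 42. So ||M|| = 42.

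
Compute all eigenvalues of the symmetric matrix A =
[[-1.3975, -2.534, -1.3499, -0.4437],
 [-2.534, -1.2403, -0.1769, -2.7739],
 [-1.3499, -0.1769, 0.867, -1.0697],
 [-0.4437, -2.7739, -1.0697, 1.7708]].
sigma(A) ≈ {-5, 0, 1, 4}

A is real symmetric, so its spectrum consists of real eigenvalues. Expanding the characteristic polynomial of the displayed matrix gives
  det(λ I - A) = p(λ) = λ^4 + (0)λ^3 + (-21)λ^2 + (19.999)λ + (0).
Solving p(λ) = 0 yields eigenvalues ≈ -5, 0, 1, 4. (A is shown rounded to 4 decimals, so these recover the underlying integer eigenvalues to within that precision.)
Verification: the trace of A = 0 equals the sum of eigenvalues 0, and det(A) ≈ 0.0008 matches the eigenvalue product 0.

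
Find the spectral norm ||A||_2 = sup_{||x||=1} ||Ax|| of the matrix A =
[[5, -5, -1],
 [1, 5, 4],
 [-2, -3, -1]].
||A||_2 ≈ 8.7392 (= sqrt(largest eigenvalue of A^T A))

||A||_2 = sigma_max(A) = sqrt(lambda_max(A^T A)). Form the symmetric matrix M = A^T A =
[[30, -14, 1],
 [-14, 59, 28],
 [1, 28, 18]].
Its characteristic polynomial (trace, sum of principal 2x2 minors, determinant of M give the coefficients) is
  p(λ) = det(λ I - M) = λ^3 - 107λ^2 + 2391λ - 3969.
No integer candidate from the rational root theorem (±divisors of 3969) is a root, so the roots are irrational. The cubic discriminant is Δ = 9179715024 > 0, so there are three distinct real roots. p(1) = -1684 and p(2) = 393 have opposite signs, so a root lies in (1, 2); Newton's method refines it to λ ≈ 1.803. p(28) = 1043 and p(29) = -228 have opposite signs, so a root lies in (28, 29); Newton's method refines it to λ ≈ 28.823. p(76) = -1309 and p(77) = 2268 have opposite signs, so a root lies in (76, 77); Newton's method refines it to λ ≈ 76.374. Check (Vieta): the three roots sum to 107, matching tr M = 107.
So the eigenvalues of A^T A are ≈ 1.803, 28.823, 76.374 (all ≥ 0, as they must be for A^T A). The largest is λ_max ≈ 76.374, hence ||A||_2 = sqrt(λ_max) ≈ 8.7392.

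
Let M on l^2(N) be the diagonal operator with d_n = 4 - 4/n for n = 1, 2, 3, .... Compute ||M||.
||M|| = 4

For a diagonal operator on l^2 with entries d_n, ||M|| = sup_n |d_n|. Here d_1 = 0, d_2 = 2, ..., and d_n = 4 - 4/n increases monotonically toward 4. All terms lie in [0, 4), so |d_n| = d_n and the supremum is the limit 4, which is not attained by any individual d_n. Hence ||M|| = 4.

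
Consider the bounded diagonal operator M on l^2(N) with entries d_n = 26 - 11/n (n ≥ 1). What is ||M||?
||M|| = 26

For a diagonal operator on l^2 with entries d_n, ||M|| = sup_n |d_n|. Here d_1 = 15, d_2 = 41/2, ..., and d_n = 26 - 11/n increases monotonically toward 26. All terms lie in [15, 26), so |d_n| = d_n and the supremum is the limit 26, which is not attained by any individual d_n. Hence ||M|| = 26.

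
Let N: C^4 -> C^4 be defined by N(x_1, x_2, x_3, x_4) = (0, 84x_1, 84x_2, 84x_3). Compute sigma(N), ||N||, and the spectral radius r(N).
sigma(N) = {0}; ||N|| = 84; r(N) = 0. (N is nilpotent with N^4 = 0.)

On C^4, N is a strictly lower-triangular matrix with 84 on the subdiagonal and zeros elsewhere, so its characteristic polynomial is lambda^4 and every eigenvalue is 0: sigma(N) = {0}. For the operator norm, N e_i = 84e_{i+1} for i = 1, ..., 3 and N e_4 = 0, so the singular values of N are 84 (with multiplicity 3) and 0; hence ||N|| = 84. The spectral radius r(N) = max|lambda| = 0. Note ||N|| > r(N) — characteristic of non-normal nilpotent operators. Indeed N^4 = 0.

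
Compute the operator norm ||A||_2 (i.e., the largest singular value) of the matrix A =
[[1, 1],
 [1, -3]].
||A||_2 = sqrt((12 + sqrt(80))/2) ≈ 3.2361 (= sqrt(largest eigenvalue of A^T A))

||A||_2 = sigma_max(A) = sqrt(lambda_max(A^T A)). Form the symmetric matrix M = A^T A =
[[2, -2],
 [-2, 10]].
Its characteristic polynomial (trace, determinant of M give the coefficients) is
  p(λ) = det(λ I - M) = λ^2 - 12λ + 16.
For λ^2 - 12λ + 16 the discriminant is 80. It is nonnegative but not a perfect square, so the roots are real and irrational: λ = (12 ± sqrt(80))/2 ≈ 10.4721, 1.5279.
So the eigenvalues of A^T A are ≈ 1.5279, 10.4721 (all ≥ 0, as they must be for A^T A). The largest is λ_max = (12 + sqrt(80))/2 ≈ 10.4721, hence ||A||_2 = sqrt(λ_max) = sqrt((12 + sqrt(80))/2) ≈ 3.2361.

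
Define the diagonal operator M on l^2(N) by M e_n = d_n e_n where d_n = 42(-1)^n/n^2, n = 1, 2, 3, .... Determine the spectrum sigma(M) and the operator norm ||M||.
sigma(M) = {42(-1)^n/n^2 : n ≥ 1} ∪ {0}; ||M|| = 42

A bounded diagonal operator on l^2 with diagonal entries d_n has spectrum equal to the closure of {d_n : n ≥ 1}: every d_n is an eigenvalue (with eigenvector e_n), so {d_n} ⊂ sigma(M); the spectrum is closed, so its closure is too; and for lambda not in the closure, (M - lambda I) has bounded inverse (the diagonal entries 1/(d_n - lambda) are bounded). For our sequence d_n = 42(-1)^n/n^2, n = 1, 2, 3, ...:
  - {d_n} = {42(-1)^n/n^2 : n ≥ 1}; the only limit point is 0
  - closure = {42(-1)^n/n^2 : n ≥ 1} ∪ {0}
For the norm: a diagonal operator has ||M|| = sup_n |d_n|. Here |d_n| = 42/n^2 is decreasing, so sup_n |d_n| = |d_1| = 42. So ||M|| = 42.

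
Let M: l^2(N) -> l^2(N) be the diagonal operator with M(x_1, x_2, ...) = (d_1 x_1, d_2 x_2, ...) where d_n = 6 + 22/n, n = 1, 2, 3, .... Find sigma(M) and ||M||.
sigma(M) = {6 + 22/n : n ≥ 1} ∪ {6}; ||M|| = 28

A bounded diagonal operator on l^2 with diagonal entries d_n has spectrum equal to the closure of {d_n : n ≥ 1}: every d_n is an eigenvalue (with eigenvector e_n), so {d_n} ⊂ sigma(M); the spectrum is closed, so its closure is too; and for lambda not in the closure, (M - lambda I) has bounded inverse (the diagonal entries 1/(d_n - lambda) are bounded). For our sequence d_n = 6 + 22/n, n = 1, 2, 3, ...:
  - {d_n} = {6 + 22/n : n ≥ 1}; the only limit point is 6
  - closure = {6 + 22/n : n ≥ 1} ∪ {6}
For the norm: a diagonal operator has ||M|| = sup_n |d_n|. Here d_n = 6 + 22/n is positive and decreasing, so sup_n |d_n| = d_1 = 6 + 22 = 28. So ||M|| = 28.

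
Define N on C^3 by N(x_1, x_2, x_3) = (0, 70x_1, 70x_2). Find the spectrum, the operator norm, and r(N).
sigma(N) = {0}; ||N|| = 70; r(N) = 0. (N is nilpotent with N^3 = 0.)

On C^3, N is a strictly lower-triangular matrix with 70 on the subdiagonal and zeros elsewhere, so its characteristic polynomial is lambda^3 and every eigenvalue is 0: sigma(N) = {0}. For the operator norm, N e_i = 70e_{i+1} for i = 1, ..., 2 and N e_3 = 0, so the singular values of N are 70 (with multiplicity 2) and 0; hence ||N|| = 70. The spectral radius r(N) = max|lambda| = 0. Note ||N|| > r(N) — characteristic of non-normal nilpotent operators. Indeed N^3 = 0.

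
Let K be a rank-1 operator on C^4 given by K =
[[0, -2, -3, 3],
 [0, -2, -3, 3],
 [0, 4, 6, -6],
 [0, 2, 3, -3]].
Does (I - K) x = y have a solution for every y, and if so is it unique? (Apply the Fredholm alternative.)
(I - K) is singular (det(I - K) = 0, i.e. 1 ∈ sigma(K)). (I - K) x = y is solvable iff y ⊥ ker((I - K)^*) = span{(0, -2, -3, 3)}, i.e. iff -2y_2 - 3y_3 + 3y_4 = 0. When solvable, the solutions are x = y + c·(1, 1, -2, -1), c arbitrary (ker(I - K) = span{(1, 1, -2, -1)}, dimension 1).

K has rank 1, so it is an outer product K = u v^T: every row of K is a multiple of one row vector. Reading off the entries, u = (1, 1, -2, -1) and v = (0, -2, -3, 3) (row i of K equals u_i·v^T). A rank-one matrix u v^T satisfies K u = u (v·u) and kills the (3)-dimensional subspace v^⊥, so its characteristic polynomial is lambda^3 (lambda - v·u) with v·u = tr K = 1. Hence the eigenvalues of I - K are 1 (multiplicity 3) and 1 - (1) = 0, so det(I - K) = 0. (Direct check: I - K =
[[1, 2, 3, -3],
 [0, 3, 3, -3],
 [0, -4, -5, 6],
 [0, -2, -3, 4]]
has determinant 0.) So 1 is an eigenvalue of K and (I - K) is not invertible. The finite-dimensional Fredholm alternative says: either (I - K) is invertible, or ker(I - K) ≠ {0} and then range(I - K) = ker((I - K)^*)^⊥, with dim ker(I - K) = dim ker((I - K)^*). We are in the second case, so we need both kernels. Kernel of I - K: (I - K) u = u - u (v·u) = u - u = 0, so ker(I - K) = span{u} = span{(1, 1, -2, -1)} (it is exactly 1-dimensional because rank(I - K) = 3). Kernel of the adjoint: K is real, so (I - K)^* = I - K^T = I - v u^T, and (I - v u^T) v = v - v (u·v) = 0; hence ker((I - K)^*) = span{v} = span{(0, -2, -3, 3)}. Therefore (I - K) x = y is solvable iff <y, v> = 0, i.e. iff -2y_2 - 3y_3 + 3y_4 = 0. When this holds, K y = u (v·y) = 0, so (I - K) y = y and x = y is a particular solution; the full solution set is the line x = y + c·u = y + c·(1, 1, -2, -1), c ∈ C.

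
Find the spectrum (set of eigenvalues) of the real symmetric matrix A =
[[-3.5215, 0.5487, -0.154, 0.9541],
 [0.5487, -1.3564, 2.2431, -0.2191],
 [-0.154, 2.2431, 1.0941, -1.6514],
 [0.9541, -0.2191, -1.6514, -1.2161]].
sigma(A) ≈ {-4, -3, -1, 3}

A is real symmetric, so its spectrum consists of real eigenvalues. Expanding the characteristic polynomial of the displayed matrix gives
  det(λ I - A) = p(λ) = λ^4 + (5)λ^3 + (-5)λ^2 + (-45)λ + (-35.9984).
Solving p(λ) = 0 yields eigenvalues ≈ -4, -3, -1, 3. (A is shown rounded to 4 decimals, so these recover the underlying integer eigenvalues to within that precision.)
Verification: the trace of A = -5 equals the sum of eigenvalues -5, and det(A) ≈ -35.9984 matches the eigenvalue product -36.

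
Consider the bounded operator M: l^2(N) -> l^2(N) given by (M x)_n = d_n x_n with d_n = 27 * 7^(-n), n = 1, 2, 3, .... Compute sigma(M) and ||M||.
sigma(M) = {27 * 7^(-n) : n ≥ 1} ∪ {0}; ||M|| = 27/7

A bounded diagonal operator on l^2 with diagonal entries d_n has spectrum equal to the closure of {d_n : n ≥ 1}: every d_n is an eigenvalue (with eigenvector e_n), so {d_n} ⊂ sigma(M); the spectrum is closed, so its closure is too; and for lambda not in the closure, (M - lambda I) has bounded inverse (the diagonal entries 1/(d_n - lambda) are bounded). For our sequence d_n = 27 * 7^(-n), n = 1, 2, 3, ...:
  - {d_n} = {27 * 7^(-n) : n ≥ 1}; the only limit point is 0
  - closure = {27 * 7^(-n) : n ≥ 1} ∪ {0}
For the norm: a diagonal operator has ||M|| = sup_n |d_n|. Here d_n = 27 * 7^(-n) is positive and decreasing, so sup_n |d_n| = d_1 = 27/7. So ||M|| = 27/7.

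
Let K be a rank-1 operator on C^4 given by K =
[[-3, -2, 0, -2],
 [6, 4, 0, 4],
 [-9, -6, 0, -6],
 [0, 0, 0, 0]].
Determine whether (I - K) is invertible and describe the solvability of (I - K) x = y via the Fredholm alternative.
(I - K) is singular (det(I - K) = 0, i.e. 1 ∈ sigma(K)). (I - K) x = y is solvable iff y ⊥ ker((I - K)^*) = span{(-3, -2, 0, -2)}, i.e. iff -3y_1 - 2y_2 - 2y_4 = 0. When solvable, the solutions are x = y + c·(1, -2, 3, 0), c arbitrary (ker(I - K) = span{(1, -2, 3, 0)}, dimension 1).

K has rank 1, so it is an outer product K = u v^T: every row of K is a multiple of one row vector. Reading off the entries, u = (1, -2, 3, 0) and v = (-3, -2, 0, -2) (row i of K equals u_i·v^T). A rank-one matrix u v^T satisfies K u = u (v·u) and kills the (3)-dimensional subspace v^⊥, so its characteristic polynomial is lambda^3 (lambda - v·u) with v·u = tr K = 1. Hence the eigenvalues of I - K are 1 (multiplicity 3) and 1 - (1) = 0, so det(I - K) = 0. (Direct check: I - K =
[[4, 2, 0, 2],
 [-6, -3, 0, -4],
 [9, 6, 1, 6],
 [0, 0, 0, 1]]
has determinant 0.) So 1 is an eigenvalue of K and (I - K) is not invertible. The finite-dimensional Fredholm alternative says: either (I - K) is invertible, or ker(I - K) ≠ {0} and then range(I - K) = ker((I - K)^*)^⊥, with dim ker(I - K) = dim ker((I - K)^*). We are in the second case, so we need both kernels. Kernel of I - K: (I - K) u = u - u (v·u) = u - u = 0, so ker(I - K) = span{u} = span{(1, -2, 3, 0)} (it is exactly 1-dimensional because rank(I - K) = 3). Kernel of the adjoint: K is real, so (I - K)^* = I - K^T = I - v u^T, and (I - v u^T) v = v - v (u·v) = 0; hence ker((I - K)^*) = span{v} = span{(-3, -2, 0, -2)}. Therefore (I - K) x = y is solvable iff <y, v> = 0, i.e. iff -3y_1 - 2y_2 - 2y_4 = 0. When this holds, K y = u (v·y) = 0, so (I - K) y = y and x = y is a particular solution; the full solution set is the line x = y + c·u = y + c·(1, -2, 3, 0), c ∈ C.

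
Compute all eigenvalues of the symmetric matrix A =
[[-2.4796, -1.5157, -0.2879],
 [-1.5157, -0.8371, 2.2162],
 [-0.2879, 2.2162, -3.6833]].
sigma(A) ≈ {-5, -3, 1}

A is real symmetric, so its spectrum consists of real eigenvalues. Expanding the characteristic polynomial of the displayed matrix gives
  det(λ I - A) = p(λ) = λ^3 + (7)λ^2 + (7)λ + (-14.9987).
Solving p(λ) = 0 yields eigenvalues ≈ -5, -3, 1. (A is shown rounded to 4 decimals, so these recover the underlying integer eigenvalues to within that precision.)
Verification: the trace of A = -7 equals the sum of eigenvalues -7, and det(A) ≈ 14.9987 matches the eigenvalue product 15.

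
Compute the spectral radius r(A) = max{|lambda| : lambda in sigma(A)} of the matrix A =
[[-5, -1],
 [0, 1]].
r(A) = 5

The eigenvalues of A are the roots of its characteristic polynomial. With M = A (coefficients from the trace and determinant):
  p(λ) = det(λ I - M) = λ^2 + 4λ - 5.
For λ^2 + 4λ - 5 the discriminant is 36. It is a perfect square (6^2), so the roots are rational: λ = (-4 ± 6)/2 = 1, -5.
Thus the eigenvalues (to 4 decimals) are 1 (modulus 1); -5 (modulus 5). The spectral radius is the largest modulus: r(A) = 5. (Cross-check: r(A) ≤ ||A||_2 ≈ 5.1029; equality holds whenever A is normal, though it can also hold for some non-normal A.)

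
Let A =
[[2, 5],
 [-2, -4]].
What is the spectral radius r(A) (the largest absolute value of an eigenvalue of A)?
r(A) = sqrt(2) ≈ 1.4142

The eigenvalues of A are the roots of its characteristic polynomial. With M = A (coefficients from the trace and determinant):
  p(λ) = det(λ I - M) = λ^2 + 2λ + 2.
For λ^2 + 2λ + 2 the discriminant is -4. It is negative, so the roots are the complex-conjugate pair λ = -1 ± (sqrt(4)/2) i ≈ -1 ± 1i. For a conjugate pair the product of the roots equals the constant term, so |λ|^2 = 2 and |λ| = sqrt(2) ≈ 1.4142.
Thus the eigenvalues (to 4 decimals) are -1 ± 1i (modulus 1.4142). The spectral radius is the largest modulus: r(A) = sqrt(2) ≈ 1.4142. (Cross-check: r(A) ≤ ||A||_2 ≈ 6.9942; equality holds whenever A is normal, though it can also hold for some non-normal A.)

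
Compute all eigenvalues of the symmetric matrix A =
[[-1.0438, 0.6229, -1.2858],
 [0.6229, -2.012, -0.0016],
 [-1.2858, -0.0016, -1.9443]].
sigma(A) ≈ {-3, -2, 0}

A is real symmetric, so its spectrum consists of real eigenvalues. Expanding the characteristic polynomial of the displayed matrix gives
  det(λ I - A) = p(λ) = λ^3 + (5)λ^2 + (6)λ + (0).
Solving p(λ) = 0 yields eigenvalues ≈ -3, -2, 0. (A is shown rounded to 4 decimals, so these recover the underlying integer eigenvalues to within that precision.)
Verification: the trace of A = -5 equals the sum of eigenvalues -5, and det(A) ≈ 0.0001 matches the eigenvalue product 0.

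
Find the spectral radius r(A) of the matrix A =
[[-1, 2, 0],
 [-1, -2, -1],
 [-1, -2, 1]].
r(A) ≈ 2.2161

The eigenvalues of A are the roots of its characteristic polynomial. With M = A (coefficients from the trace, the sum of principal 2x2 minors, and det A):
  p(λ) = det(λ I - M) = λ^3 + 2λ^2 - λ - 8.
No integer candidate from the rational root theorem (±divisors of 8) is a root, so the roots are irrational. The cubic discriminant is Δ = -1176 < 0, so there is one real root and a complex-conjugate pair. p(1) = -6 and p(2) = 6 have opposite signs, so a root lies in (1, 2); Newton's method refines it to λ ≈ 1.6289. Dividing out (λ - (1.6289)) leaves approximately λ^2 + 3.6289λ + 4.9112. For λ^2 + 3.6289λ + 4.9112 the discriminant is -6.4758. It is negative, so the remaining roots are the complex-conjugate pair λ ≈ -1.8145 ± 1.2724i. Their product equals the constant term, so |λ|^2 ≈ 4.9112 and |λ| ≈ 2.2161.
Thus the eigenvalues (to 4 decimals) are 1.6289 (modulus 1.6289); -1.8145 ± 1.2724i (modulus 2.2161). The spectral radius is the largest modulus: r(A) ≈ 2.2161. (Cross-check: r(A) ≤ ||A||_2 ≈ 3.5248; equality holds whenever A is normal, though it can also hold for some non-normal A.)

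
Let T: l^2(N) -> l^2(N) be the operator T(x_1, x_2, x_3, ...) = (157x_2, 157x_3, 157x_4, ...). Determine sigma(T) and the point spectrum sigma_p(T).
sigma(T) = closed disk {z in C : |z| ≤ 157}; sigma_p(T) = open disk {z in C : |z| < 157}

Note T = 157·V where V is the unit left shift (V x)_k = x_{k+1}; so sigma(T) = 157·sigma(V) and ||T|| = 157||V||. ||T x||^2 = 24649sum_{k≥2} |x_k|^2 ≤ 24649||x||^2, with equality on {x : x_1 = 0}, so ||T|| = 157. For any lambda with |lambda| < 157, set r = lambda/157 (|r| < 1); the vector x = (1, r, r^2, ...) is in l^2 and satisfies T x = 157(r, r^2, ...) = lambda x, so lambda is an eigenvalue. On the boundary |lambda| = 157 the geometric series diverges, so no l^2 eigenvector exists, but these lambda lie in the approximate point spectrum. Hence sigma(T) is the closed disk of radius 157 and sigma_p(T) is the open disk.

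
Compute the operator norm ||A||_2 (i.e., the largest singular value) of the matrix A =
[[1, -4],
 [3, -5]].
||A||_2 = sqrt((51 + sqrt(2405))/2) ≈ 7.0725 (= sqrt(largest eigenvalue of A^T A))

||A||_2 = sigma_max(A) = sqrt(lambda_max(A^T A)). Form the symmetric matrix M = A^T A =
[[10, -19],
 [-19, 41]].
Its characteristic polynomial (trace, determinant of M give the coefficients) is
  p(λ) = det(λ I - M) = λ^2 - 51λ + 49.
For λ^2 - 51λ + 49 the discriminant is 2405. It is nonnegative but not a perfect square, so the roots are real and irrational: λ = (51 ± sqrt(2405))/2 ≈ 50.0204, 0.9796.
So the eigenvalues of A^T A are ≈ 0.9796, 50.0204 (all ≥ 0, as they must be for A^T A). The largest is λ_max = (51 + sqrt(2405))/2 ≈ 50.0204, hence ||A||_2 = sqrt(λ_max) = sqrt((51 + sqrt(2405))/2) ≈ 7.0725.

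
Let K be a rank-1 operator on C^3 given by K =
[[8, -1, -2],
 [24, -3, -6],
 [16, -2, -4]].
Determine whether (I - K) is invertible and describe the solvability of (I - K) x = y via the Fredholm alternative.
(I - K) is singular (det(I - K) = 0, i.e. 1 ∈ sigma(K)). (I - K) x = y is solvable iff y ⊥ ker((I - K)^*) = span{(8, -1, -2)}, i.e. iff 8y_1 - y_2 - 2y_3 = 0. When solvable, the solutions are x = y + c·(1, 3, 2), c arbitrary (ker(I - K) = span{(1, 3, 2)}, dimension 1).

K has rank 1, so it is an outer product K = u v^T: every row of K is a multiple of one row vector. Reading off the entries, u = (1, 3, 2) and v = (8, -1, -2) (row i of K equals u_i·v^T). A rank-one matrix u v^T satisfies K u = u (v·u) and kills the (2)-dimensional subspace v^⊥, so its characteristic polynomial is lambda^2 (lambda - v·u) with v·u = tr K = 1. Hence the eigenvalues of I - K are 1 (multiplicity 2) and 1 - (1) = 0, so det(I - K) = 0. (Direct check: I - K =
[[-7, 1, 2],
 [-24, 4, 6],
 [-16, 2, 5]]
has determinant 0.) So 1 is an eigenvalue of K and (I - K) is not invertible. The finite-dimensional Fredholm alternative says: either (I - K) is invertible, or ker(I - K) ≠ {0} and then range(I - K) = ker((I - K)^*)^⊥, with dim ker(I - K) = dim ker((I - K)^*). We are in the second case, so we need both kernels. Kernel of I - K: (I - K) u = u - u (v·u) = u - u = 0, so ker(I - K) = span{u} = span{(1, 3, 2)} (it is exactly 1-dimensional because rank(I - K) = 2). Kernel of the adjoint: K is real, so (I - K)^* = I - K^T = I - v u^T, and (I - v u^T) v = v - v (u·v) = 0; hence ker((I - K)^*) = span{v} = span{(8, -1, -2)}. Therefore (I - K) x = y is solvable iff <y, v> = 0, i.e. iff 8y_1 - y_2 - 2y_3 = 0. When this holds, K y = u (v·y) = 0, so (I - K) y = y and x = y is a particular solution; the full solution set is the line x = y + c·u = y + c·(1, 3, 2), c ∈ C.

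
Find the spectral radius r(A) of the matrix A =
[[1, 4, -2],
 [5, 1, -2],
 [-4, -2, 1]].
r(A) ≈ 7.3405

The eigenvalues of A are the roots of its characteristic polynomial. With M = A (coefficients from the trace, the sum of principal 2x2 minors, and det A):
  p(λ) = det(λ I - M) = λ^3 - 3λ^2 - 29λ - 21.
No integer candidate from the rational root theorem (±divisors of 21) is a root, so the roots are irrational. The cubic discriminant is Δ = 58064 > 0, so there are three distinct real roots. p(-4) = -17 and p(-3) = 12 have opposite signs, so a root lies in (-4, -3); Newton's method refines it to λ ≈ -3.53. p(-1) = 4 and p(0) = -21 have opposite signs, so a root lies in (-1, 0); Newton's method refines it to λ ≈ -0.8104. p(7) = -28 and p(8) = 67 have opposite signs, so a root lies in (7, 8); Newton's method refines it to λ ≈ 7.3405. Check (Vieta): the three roots sum to 3, matching tr M = 3.
Thus the eigenvalues (to 4 decimals) are -3.53 (modulus 3.53); -0.8104 (modulus 0.8104); 7.3405 (modulus 7.3405). The spectral radius is the largest modulus: r(A) ≈ 7.3405. (Cross-check: r(A) ≤ ||A||_2 ≈ 7.7014; equality holds whenever A is normal, though it can also hold for some non-normal A.)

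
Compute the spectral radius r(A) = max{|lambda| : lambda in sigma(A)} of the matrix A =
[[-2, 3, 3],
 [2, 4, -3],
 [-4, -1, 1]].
r(A) ≈ 5.6896

The eigenvalues of A are the roots of its characteristic polynomial. With M = A (coefficients from the trace, the sum of principal 2x2 minors, and det A):
  p(λ) = det(λ I - M) = λ^3 - 3λ^2 - 3λ - 70.
No integer candidate from the rational root theorem (±divisors of 70) is a root, so the roots are irrational. The cubic discriminant is Δ = -151011 < 0, so there is one real root and a complex-conjugate pair. p(5) = -35 and p(6) = 20 have opposite signs, so a root lies in (5, 6); Newton's method refines it to λ ≈ 5.6896. Dividing out (λ - (5.6896)) leaves approximately λ^2 + 2.6896λ + 12.3031. For λ^2 + 2.6896λ + 12.3031 the discriminant is -41.9781. It is negative, so the remaining roots are the complex-conjugate pair λ ≈ -1.3448 ± 3.2395i. Their product equals the constant term, so |λ|^2 ≈ 12.3031 and |λ| ≈ 3.5076.
Thus the eigenvalues (to 4 decimals) are 5.6896 (modulus 5.6896); -1.3448 ± 3.2395i (modulus 3.5076). The spectral radius is the largest modulus: r(A) ≈ 5.6896. (Cross-check: r(A) ≤ ||A||_2 ≈ 6.4105; equality holds whenever A is normal, though it can also hold for some non-normal A.)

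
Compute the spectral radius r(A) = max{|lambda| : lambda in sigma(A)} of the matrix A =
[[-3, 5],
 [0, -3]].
r(A) = 3

The eigenvalues of A are the roots of its characteristic polynomial. With M = A (coefficients from the trace and determinant):
  p(λ) = det(λ I - M) = λ^2 + 6λ + 9.
For λ^2 + 6λ + 9 the discriminant is 0. It is a perfect square (0^2), so the roots are rational: λ = (-6 ± 0)/2 = -3, -3.
Thus the eigenvalues (to 4 decimals) are -3 (modulus 3). The spectral radius is the largest modulus: r(A) = 3. (Cross-check: r(A) ≤ ||A||_2 ≈ 6.4051; equality holds whenever A is normal, though it can also hold for some non-normal A.)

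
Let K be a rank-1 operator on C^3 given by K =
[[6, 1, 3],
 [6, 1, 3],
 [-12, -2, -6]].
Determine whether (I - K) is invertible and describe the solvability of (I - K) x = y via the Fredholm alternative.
(I - K) is singular (det(I - K) = 0, i.e. 1 ∈ sigma(K)). (I - K) x = y is solvable iff y ⊥ ker((I - K)^*) = span{(6, 1, 3)}, i.e. iff 6y_1 + y_2 + 3y_3 = 0. When solvable, the solutions are x = y + c·(1, 1, -2), c arbitrary (ker(I - K) = span{(1, 1, -2)}, dimension 1).

K has rank 1, so it is an outer product K = u v^T: every row of K is a multiple of one row vector. Reading off the entries, u = (1, 1, -2) and v = (6, 1, 3) (row i of K equals u_i·v^T). A rank-one matrix u v^T satisfies K u = u (v·u) and kills the (2)-dimensional subspace v^⊥, so its characteristic polynomial is lambda^2 (lambda - v·u) with v·u = tr K = 1. Hence the eigenvalues of I - K are 1 (multiplicity 2) and 1 - (1) = 0, so det(I - K) = 0. (Direct check: I - K =
[[-5, -1, -3],
 [-6, 0, -3],
 [12, 2, 7]]
has determinant 0.) So 1 is an eigenvalue of K and (I - K) is not invertible. The finite-dimensional Fredholm alternative says: either (I - K) is invertible, or ker(I - K) ≠ {0} and then range(I - K) = ker((I - K)^*)^⊥, with dim ker(I - K) = dim ker((I - K)^*). We are in the second case, so we need both kernels. Kernel of I - K: (I - K) u = u - u (v·u) = u - u = 0, so ker(I - K) = span{u} = span{(1, 1, -2)} (it is exactly 1-dimensional because rank(I - K) = 2). Kernel of the adjoint: K is real, so (I - K)^* = I - K^T = I - v u^T, and (I - v u^T) v = v - v (u·v) = 0; hence ker((I - K)^*) = span{v} = span{(6, 1, 3)}. Therefore (I - K) x = y is solvable iff <y, v> = 0, i.e. iff 6y_1 + y_2 + 3y_3 = 0. When this holds, K y = u (v·y) = 0, so (I - K) y = y and x = y is a particular solution; the full solution set is the line x = y + c·u = y + c·(1, 1, -2), c ∈ C.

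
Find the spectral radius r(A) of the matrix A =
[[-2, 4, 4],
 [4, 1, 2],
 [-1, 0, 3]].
r(A) ≈ 4.546

The eigenvalues of A are the roots of its characteristic polynomial. With M = A (coefficients from the trace, the sum of principal 2x2 minors, and det A):
  p(λ) = det(λ I - M) = λ^3 - 2λ^2 - 17λ + 58.
No integer candidate from the rational root theorem (±divisors of 58) is a root, so the roots are irrational. The cubic discriminant is Δ = -32668 < 0, so there is one real root and a complex-conjugate pair. p(-5) = -32 and p(-4) = 30 have opposite signs, so a root lies in (-5, -4); Newton's method refines it to λ ≈ -4.546. Dividing out (λ - (-4.546)) leaves approximately λ^2 - 6.546λ + 12.7584. For λ^2 - 6.546λ + 12.7584 the discriminant is -8.1831. It is negative, so the remaining roots are the complex-conjugate pair λ ≈ 3.273 ± 1.4303i. Their product equals the constant term, so |λ|^2 ≈ 12.7584 and |λ| ≈ 3.5719.
Thus the eigenvalues (to 4 decimals) are -4.546 (modulus 4.546); 3.273 ± 1.4303i (modulus 3.5719). The spectral radius is the largest modulus: r(A) ≈ 4.546. (Cross-check: r(A) ≤ ||A||_2 ≈ 6.5583; equality holds whenever A is normal, though it can also hold for some non-normal A.)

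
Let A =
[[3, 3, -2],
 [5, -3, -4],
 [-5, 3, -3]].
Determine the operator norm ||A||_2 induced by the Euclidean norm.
||A||_2 ≈ 8.4361 (= sqrt(largest eigenvalue of A^T A))

||A||_2 = sigma_max(A) = sqrt(lambda_max(A^T A)). Form the symmetric matrix M = A^T A =
[[59, -21, -11],
 [-21, 27, -3],
 [-11, -3, 29]].
Its characteristic polynomial (trace, sum of principal 2x2 minors, determinant of M give the coefficients) is
  p(λ) = det(λ I - M) = λ^3 - 115λ^2 + 3516λ - 28224.
No integer candidate from the rational root theorem (±divisors of 28224) is a root, so the roots are irrational. The cubic discriminant is Δ = 1836979344 > 0, so there are three distinct real roots. p(12) = -864 and p(13) = 246 have opposite signs, so a root lies in (12, 13); Newton's method refines it to λ ≈ 12.7659. p(31) = 48 and p(32) = -704 have opposite signs, so a root lies in (31, 32); Newton's method refines it to λ ≈ 31.0655. p(71) = -392 and p(72) = 2016 have opposite signs, so a root lies in (71, 72); Newton's method refines it to λ ≈ 71.1686. Check (Vieta): the three roots sum to 115, matching tr M = 115.
So the eigenvalues of A^T A are ≈ 12.7659, 31.0655, 71.1686 (all ≥ 0, as they must be for A^T A). The largest is λ_max ≈ 71.1686, hence ||A||_2 = sqrt(λ_max) ≈ 8.4361.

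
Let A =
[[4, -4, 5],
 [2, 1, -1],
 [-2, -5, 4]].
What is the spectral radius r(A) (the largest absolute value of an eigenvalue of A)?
r(A) ≈ 6.4469

The eigenvalues of A are the roots of its characteristic polynomial. With M = A (coefficients from the trace, the sum of principal 2x2 minors, and det A):
  p(λ) = det(λ I - M) = λ^3 - 9λ^2 + 37λ + 20.
No integer candidate from the rational root theorem (±divisors of 20) is a root, so the roots are irrational. The cubic discriminant is Δ = -164083 < 0, so there is one real root and a complex-conjugate pair. p(-1) = -27 and p(0) = 20 have opposite signs, so a root lies in (-1, 0); Newton's method refines it to λ ≈ -0.4812. Dividing out (λ - (-0.4812)) leaves approximately λ^2 - 9.4812λ + 41.5624. For λ^2 - 9.4812λ + 41.5624 the discriminant is -76.3563. It is negative, so the remaining roots are the complex-conjugate pair λ ≈ 4.7406 ± 4.3691i. Their product equals the constant term, so |λ|^2 ≈ 41.5624 and |λ| ≈ 6.4469.
Thus the eigenvalues (to 4 decimals) are -0.4812 (modulus 0.4812); 4.7406 ± 4.3691i (modulus 6.4469). The spectral radius is the largest modulus: r(A) ≈ 6.4469. (Cross-check: r(A) ≤ ||A||_2 ≈ 9.199; equality holds whenever A is normal, though it can also hold for some non-normal A.)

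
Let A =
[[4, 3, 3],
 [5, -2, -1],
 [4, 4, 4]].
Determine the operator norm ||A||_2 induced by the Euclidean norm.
||A||_2 ≈ 9.2085 (= sqrt(largest eigenvalue of A^T A))

||A||_2 = sigma_max(A) = sqrt(lambda_max(A^T A)). Form the symmetric matrix M = A^T A =
[[57, 18, 23],
 [18, 29, 27],
 [23, 27, 26]].
Its characteristic polynomial (trace, sum of principal 2x2 minors, determinant of M give the coefficients) is
  p(λ) = det(λ I - M) = λ^3 - 112λ^2 + 2307λ - 16.
No integer candidate from the rational root theorem (±divisors of 16) is a root, so the roots are irrational. The cubic discriminant is Δ = 17633069972 > 0, so there are three distinct real roots. p(0) = -16 and p(1) = 2180 have opposite signs, so a root lies in (0, 1); Newton's method refines it to λ ≈ 0.0069. p(27) = 308 and p(28) = -1276 have opposite signs, so a root lies in (27, 28); Newton's method refines it to λ ≈ 27.1974. p(84) = -3796 and p(85) = 1004 have opposite signs, so a root lies in (84, 85); Newton's method refines it to λ ≈ 84.7956. Check (Vieta): the three roots sum to 112, matching tr M = 112.
So the eigenvalues of A^T A are ≈ 0.0069, 27.1974, 84.7956 (all ≥ 0, as they must be for A^T A). The largest is λ_max ≈ 84.7956, hence ||A||_2 = sqrt(λ_max) ≈ 9.2085.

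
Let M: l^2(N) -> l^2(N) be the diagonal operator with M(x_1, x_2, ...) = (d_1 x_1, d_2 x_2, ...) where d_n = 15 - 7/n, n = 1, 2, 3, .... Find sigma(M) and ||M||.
sigma(M) = {15 - 7/n : n ≥ 1} ∪ {15}; ||M|| = 15

A bounded diagonal operator on l^2 with diagonal entries d_n has spectrum equal to the closure of {d_n : n ≥ 1}: every d_n is an eigenvalue (with eigenvector e_n), so {d_n} ⊂ sigma(M); the spectrum is closed, so its closure is too; and for lambda not in the closure, (M - lambda I) has bounded inverse (the diagonal entries 1/(d_n - lambda) are bounded). For our sequence d_n = 15 - 7/n, n = 1, 2, 3, ...:
  - {d_n} = {15 - 7/n : n ≥ 1}; the only limit point is 15
  - closure = {15 - 7/n : n ≥ 1} ∪ {15}
For the norm: a diagonal operator has ||M|| = sup_n |d_n|. Here d_n = 15 - 7/n increases monotonically from d_1 = 8 toward 15, with all terms in [8, 15); so sup_n |d_n| = 15 (the supremum is the limit, not attained). So ||M|| = 15.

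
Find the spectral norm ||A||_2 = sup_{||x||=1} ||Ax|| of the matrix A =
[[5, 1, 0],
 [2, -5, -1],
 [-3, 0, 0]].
||A||_2 ≈ 6.3362 (= sqrt(largest eigenvalue of A^T A))

||A||_2 = sigma_max(A) = sqrt(lambda_max(A^T A)). Form the symmetric matrix M = A^T A =
[[38, -5, -2],
 [-5, 26, 5],
 [-2, 5, 1]].
Its characteristic polynomial (trace, sum of principal 2x2 minors, determinant of M give the coefficients) is
  p(λ) = det(λ I - M) = λ^3 - 65λ^2 + 998λ - 9.
No integer candidate from the rational root theorem (±divisors of 9) is a root, so the roots are irrational. The cubic discriminant is Δ = 232689185 > 0, so there are three distinct real roots. p(0) = -9 and p(1) = 925 have opposite signs, so a root lies in (0, 1); Newton's method refines it to λ ≈ 0.009. p(24) = 327 and p(25) = -59 have opposite signs, so a root lies in (24, 25); Newton's method refines it to λ ≈ 24.8441. p(40) = -89 and p(41) = 565 have opposite signs, so a root lies in (40, 41); Newton's method refines it to λ ≈ 40.1468. Check (Vieta): the three roots sum to 65, matching tr M = 65.
So the eigenvalues of A^T A are ≈ 0.009, 24.8441, 40.1468 (all ≥ 0, as they must be for A^T A). The largest is λ_max ≈ 40.1468, hence ||A||_2 = sqrt(λ_max) ≈ 6.3362.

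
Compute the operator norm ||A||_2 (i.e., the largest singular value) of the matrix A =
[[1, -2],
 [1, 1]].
||A||_2 = sqrt((7 + sqrt(13))/2) ≈ 2.3028 (= sqrt(largest eigenvalue of A^T A))

||A||_2 = sigma_max(A) = sqrt(lambda_max(A^T A)). Form the symmetric matrix M = A^T A =
[[2, -1],
 [-1, 5]].
Its characteristic polynomial (trace, determinant of M give the coefficients) is
  p(λ) = det(λ I - M) = λ^2 - 7λ + 9.
For λ^2 - 7λ + 9 the discriminant is 13. It is nonnegative but not a perfect square, so the roots are real and irrational: λ = (7 ± sqrt(13))/2 ≈ 5.3028, 1.6972.
So the eigenvalues of A^T A are ≈ 1.6972, 5.3028 (all ≥ 0, as they must be for A^T A). The largest is λ_max = (7 + sqrt(13))/2 ≈ 5.3028, hence ||A||_2 = sqrt(λ_max) = sqrt((7 + sqrt(13))/2) ≈ 2.3028.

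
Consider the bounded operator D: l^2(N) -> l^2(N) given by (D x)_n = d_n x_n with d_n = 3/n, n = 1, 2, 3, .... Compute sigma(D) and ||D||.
sigma(D) = {3/n : n ≥ 1} ∪ {0}; ||D|| = 3

A bounded diagonal operator on l^2 with diagonal entries d_n has spectrum equal to the closure of {d_n : n ≥ 1}: every d_n is an eigenvalue (with eigenvector e_n), so {d_n} ⊂ sigma(D); the spectrum is closed, so its closure is too; and for lambda not in the closure, (D - lambda I) has bounded inverse (the diagonal entries 1/(d_n - lambda) are bounded). For our sequence d_n = 3/n, n = 1, 2, 3, ...:
  - {d_n} = {3/n : n ≥ 1}; the only limit point is 0
  - closure = {3/n : n ≥ 1} ∪ {0}
For the norm: a diagonal operator has ||D|| = sup_n |d_n|. Here d_n = 3/n is positive and decreasing, so sup_n |d_n| = d_1 = 3. So ||D|| = 3.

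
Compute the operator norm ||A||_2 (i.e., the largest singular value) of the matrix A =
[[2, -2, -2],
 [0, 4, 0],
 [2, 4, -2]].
||A||_2 = sqrt((52 + sqrt(528))/2) ≈ 6.1228 (= sqrt(largest eigenvalue of A^T A))

||A||_2 = sigma_max(A) = sqrt(lambda_max(A^T A)). Form the symmetric matrix M = A^T A =
[[8, 4, -8],
 [4, 36, -4],
 [-8, -4, 8]].
Its characteristic polynomial (trace, sum of principal 2x2 minors, determinant of M give the coefficients) is
  p(λ) = det(λ I - M) = λ^3 - 52λ^2 + 544λ.
The constant term is 0, so λ = 0 is a root. Dividing out λ leaves p(λ) = λ(λ^2 - 52λ + 544). For λ^2 - 52λ + 544 the discriminant is 528. It is nonnegative but not a perfect square, so the roots are real and irrational: λ = (52 ± sqrt(528))/2 ≈ 37.4891, 14.5109.
So the eigenvalues of A^T A are ≈ 0, 14.5109, 37.4891 (all ≥ 0, as they must be for A^T A). The largest is λ_max = (52 + sqrt(528))/2 ≈ 37.4891, hence ||A||_2 = sqrt(λ_max) = sqrt((52 + sqrt(528))/2) ≈ 6.1228.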